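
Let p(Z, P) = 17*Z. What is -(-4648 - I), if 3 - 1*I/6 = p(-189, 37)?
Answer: 23944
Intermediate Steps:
I = 19296 (I = 18 - 102*(-189) = 18 - 6*(-3213) = 18 + 19278 = 19296)
-(-4648 - I) = -(-4648 - 1*19296) = -(-4648 - 19296) = -1*(-23944) = 23944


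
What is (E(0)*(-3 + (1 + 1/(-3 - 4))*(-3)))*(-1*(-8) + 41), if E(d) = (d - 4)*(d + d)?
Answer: 0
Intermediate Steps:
E(d) = 2*d*(-4 + d) (E(d) = (-4 + d)*(2*d) = 2*d*(-4 + d))
(E(0)*(-3 + (1 + 1/(-3 - 4))*(-3)))*(-1*(-8) + 41) = ((2*0*(-4 + 0))*(-3 + (1 + 1/(-3 - 4))*(-3)))*(-1*(-8) + 41) = ((2*0*(-4))*(-3 + (1 + 1/(-7))*(-3)))*(8 + 41) = (0*(-3 + (1 - ⅐)*(-3)))*49 = (0*(-3 + (6/7)*(-3)))*49 = (0*(-3 - 18/7))*49 = (0*(-39/7))*49 = 0*49 = 0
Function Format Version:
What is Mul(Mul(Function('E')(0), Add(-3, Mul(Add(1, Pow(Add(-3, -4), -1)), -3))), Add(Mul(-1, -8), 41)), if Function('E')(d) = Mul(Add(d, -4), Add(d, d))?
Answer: 0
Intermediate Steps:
Function('E')(d) = Mul(2, d, Add(-4, d)) (Function('E')(d) = Mul(Add(-4, d), Mul(2, d)) = Mul(2, d, Add(-4, d)))
Mul(Mul(Function('E')(0), Add(-3, Mul(Add(1, Pow(Add(-3, -4), -1)), -3))), Add(Mul(-1, -8), 41)) = Mul(Mul(Mul(2, 0, Add(-4, 0)), Add(-3, Mul(Add(1, Pow(Add(-3, -4), -1)), -3))), Add(Mul(-1, -8), 41)) = Mul(Mul(Mul(2, 0, -4), Add(-3, Mul(Add(1, Pow(-7, -1)), -3))), Add(8, 41)) = Mul(Mul(0, Add(-3, Mul(Add(1, Rational(-1, 7)), -3))), 49) = Mul(Mul(0, Add(-3, Mul(Rational(6, 7), -3))), 49) = Mul(Mul(0, Add(-3, Rational(-18, 7))), 49) = Mul(Mul(0, Rational(-39, 7)), 49) = Mul(0, 49) = 0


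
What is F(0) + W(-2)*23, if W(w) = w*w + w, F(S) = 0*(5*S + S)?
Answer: 46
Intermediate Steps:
F(S) = 0 (F(S) = 0*(6*S) = 0)
W(w) = w + w**2 (W(w) = w**2 + w = w + w**2)
F(0) + W(-2)*23 = 0 - 2*(1 - 2)*23 = 0 - 2*(-1)*23 = 0 + 2*23 = 0 + 46 = 46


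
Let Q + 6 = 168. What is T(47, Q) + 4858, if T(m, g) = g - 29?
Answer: 4991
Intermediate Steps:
Q = 162 (Q = -6 + 168 = 162)
T(m, g) = -29 + g
T(47, Q) + 4858 = (-29 + 162) + 4858 = 133 + 4858 = 4991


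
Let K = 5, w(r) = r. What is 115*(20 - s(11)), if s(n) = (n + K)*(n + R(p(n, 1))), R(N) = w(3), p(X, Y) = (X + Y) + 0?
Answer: -23460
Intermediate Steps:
p(X, Y) = X + Y
R(N) = 3
s(n) = (3 + n)*(5 + n) (s(n) = (n + 5)*(n + 3) = (5 + n)*(3 + n) = (3 + n)*(5 + n))
115*(20 - s(11)) = 115*(20 - (15 + 11² + 8*11)) = 115*(20 - (15 + 121 + 88)) = 115*(20 - 1*224) = 115*(20 - 224) = 115*(-204) = -23460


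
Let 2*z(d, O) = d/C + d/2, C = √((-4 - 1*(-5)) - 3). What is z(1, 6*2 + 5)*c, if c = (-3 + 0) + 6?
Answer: ¾ - 3*I*√2/4 ≈ 0.75 - 1.0607*I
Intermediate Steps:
C = I*√2 (C = √((-4 + 5) - 3) = √(1 - 3) = √(-2) = I*√2 ≈ 1.4142*I)
c = 3 (c = -3 + 6 = 3)
z(d, O) = d/4 - I*d*√2/4 (z(d, O) = (d/((I*√2)) + d/2)/2 = (d*(-I*√2/2) + d*(½))/2 = (-I*d*√2/2 + d/2)/2 = (d/2 - I*d*√2/2)/2 = d/4 - I*d*√2/4)
z(1, 6*2 + 5)*c = ((¼)*1*(1 - I*√2))*3 = (¼ - I*√2/4)*3 = ¾ - 3*I*√2/4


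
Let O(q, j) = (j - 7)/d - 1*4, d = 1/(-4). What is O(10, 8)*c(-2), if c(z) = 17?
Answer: -136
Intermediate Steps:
d = -¼ ≈ -0.25000
O(q, j) = 24 - 4*j (O(q, j) = (j - 7)/(-¼) - 1*4 = (-7 + j)*(-4) - 4 = (28 - 4*j) - 4 = 24 - 4*j)
O(10, 8)*c(-2) = (24 - 4*8)*17 = (24 - 32)*17 = -8*17 = -136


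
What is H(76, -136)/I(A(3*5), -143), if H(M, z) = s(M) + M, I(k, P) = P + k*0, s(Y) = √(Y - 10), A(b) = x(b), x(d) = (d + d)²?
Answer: -76/143 - √66/143 ≈ -0.58828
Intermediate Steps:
x(d) = 4*d² (x(d) = (2*d)² = 4*d²)
A(b) = 4*b²
s(Y) = √(-10 + Y)
I(k, P) = P (I(k, P) = P + 0 = P)
H(M, z) = M + √(-10 + M) (H(M, z) = √(-10 + M) + M = M + √(-10 + M))
H(76, -136)/I(A(3*5), -143) = (76 + √(-10 + 76))/(-143) = (76 + √66)*(-1/143) = -76/143 - √66/143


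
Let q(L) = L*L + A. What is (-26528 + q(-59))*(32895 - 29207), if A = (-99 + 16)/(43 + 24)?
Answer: -5695127616/67 ≈ -8.5002e+7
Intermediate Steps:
A = -83/67 ≈ -1.2388
q(L) = -83/67 + L² (q(L) = L*L - 83/67 = L² - 83/67 = -83/67 + L²)
(-26528 + q(-59))*(32895 - 29207) = (-26528 + (-83/67 + (-59)²))*(32895 - 29207) = (-26528 + (-83/67 + 3481))*3688 = (-26528 + 233144/67)*3688 = -1544232/67*3688 = -5695127616/67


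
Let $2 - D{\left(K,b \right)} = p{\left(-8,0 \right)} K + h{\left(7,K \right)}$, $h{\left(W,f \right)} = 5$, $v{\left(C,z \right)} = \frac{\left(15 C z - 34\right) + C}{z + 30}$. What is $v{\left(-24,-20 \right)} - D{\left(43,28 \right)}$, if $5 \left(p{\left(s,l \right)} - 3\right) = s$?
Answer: $\frac{3887}{5} \approx 777.4$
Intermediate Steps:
$p{\left(s,l \right)} = 3 + \frac{s}{5}$
$v{\left(C,z \right)} = \frac{-34 + C + 15 C z}{30 + z}$ ($v{\left(C,z \right)} = \frac{\left(15 C z - 34\right) + C}{30 + z} = \frac{\left(-34 + 15 C z\right) + C}{30 + z} = \frac{-34 + C + 15 C z}{30 + z}$)
$D{\left(K,b \right)} = -3 - \frac{7 K}{5}$ ($D{\left(K,b \right)} = 2 - \left(\left(3 + \frac{1}{5} \left(-8\right)\right) K + 5\right) = 2 - \left(\left(3 - \frac{8}{5}\right) K + 5\right) = 2 - \left(\frac{7 K}{5} + 5\right) = 2 - \left(5 + \frac{7 K}{5}\right) = -3 - \frac{7 K}{5}$)
$v{\left(-24,-20 \right)} - D{\left(43,28 \right)} = \frac{-34 - 24 + 15 \left(-24\right) \left(-20\right)}{30 - 20} - \left(-3 - \frac{301}{5}\right) = \frac{-34 - 24 + 7200}{10} - \left(-3 - \frac{301}{5}\right) = \frac{1}{10} \cdot 7142 - - \frac{316}{5} = \frac{3571}{5} + \frac{316}{5} = \frac{3887}{5}$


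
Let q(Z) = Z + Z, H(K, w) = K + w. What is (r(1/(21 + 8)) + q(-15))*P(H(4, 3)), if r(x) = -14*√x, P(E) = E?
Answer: -210 - 98*√29/29 ≈ -228.20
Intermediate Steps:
q(Z) = 2*Z
(r(1/(21 + 8)) + q(-15))*P(H(4, 3)) = (-14/√(21 + 8) + 2*(-15))*(4 + 3) = (-14*√29/29 - 30)*7 = (-30 - 14*√29/29)*7 = -210 - 98*√29/29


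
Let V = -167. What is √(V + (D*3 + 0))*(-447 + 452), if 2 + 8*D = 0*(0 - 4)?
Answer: 5*I*√671/2 ≈ 64.759*I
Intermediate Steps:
D = -¼ (D = -¼ + (0*(0 - 4))/8 = -¼ + (0*(-4))/8 = -¼ + (⅛)*0 = -¼ + 0 = -¼ ≈ -0.25000)
√(V + (D*3 + 0))*(-447 + 452) = √(-167 + (-¼*3 + 0))*(-447 + 452) = √(-167 + (-¾ + 0))*5 = √(-167 - ¾)*5 = √(-671/4)*5 = (I*√671/2)*5 = 5*I*√671/2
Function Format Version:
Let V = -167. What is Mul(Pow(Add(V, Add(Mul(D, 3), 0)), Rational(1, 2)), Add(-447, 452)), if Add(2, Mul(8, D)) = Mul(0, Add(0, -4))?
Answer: Mul(Rational(5, 2), I, Pow(671, Rational(1, 2))) ≈ Mul(64.759, I)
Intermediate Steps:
D = Rational(-1, 4) (D = Add(Rational(-1, 4), Mul(Rational(1, 8), Mul(0, Add(0, -4)))) = Add(Rational(-1, 4), Mul(Rational(1, 8), Mul(0, -4))) = Add(Rational(-1, 4), Mul(Rational(1, 8), 0)) = Add(Rational(-1, 4), 0) = Rational(-1, 4) ≈ -0.25000)
Mul(Pow(Add(V, Add(Mul(D, 3), 0)), Rational(1, 2)), Add(-447, 452)) = Mul(Pow(Add(-167, Add(Mul(Rational(-1, 4), 3), 0)), Rational(1, 2)), Add(-447, 452)) = Mul(Pow(Add(-167, Add(Rational(-3, 4), 0)), Rational(1, 2)), 5) = Mul(Pow(Add(-167, Rational(-3, 4)), Rational(1, 2)), 5) = Mul(Pow(Rational(-671, 4), Rational(1, 2)), 5) = Mul(Mul(Rational(1, 2), I, Pow(671, Rational(1, 2))), 5) = Mul(Rational(5, 2), I, Pow(671, Rational(1, 2)))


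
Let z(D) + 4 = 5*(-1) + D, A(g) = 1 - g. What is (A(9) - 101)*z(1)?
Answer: 872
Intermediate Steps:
z(D) = -9 + D (z(D) = -4 + (5*(-1) + D) = -4 + (-5 + D) = -9 + D)
(A(9) - 101)*z(1) = ((1 - 1*9) - 101)*(-9 + 1) = ((1 - 9) - 101)*(-8) = (-8 - 101)*(-8) = -109*(-8) = 872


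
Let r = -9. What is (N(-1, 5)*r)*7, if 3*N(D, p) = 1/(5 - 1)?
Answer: -21/4 ≈ -5.2500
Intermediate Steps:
N(D, p) = 1/12 (N(D, p) = 1/(3*(5 - 1)) = (⅓)/4 = (⅓)*(¼) = 1/12)
(N(-1, 5)*r)*7 = ((1/12)*(-9))*7 = -¾*7 = -21/4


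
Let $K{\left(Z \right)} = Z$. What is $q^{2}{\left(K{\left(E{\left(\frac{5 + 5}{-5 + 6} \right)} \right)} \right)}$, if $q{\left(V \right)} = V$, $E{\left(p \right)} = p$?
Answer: $100$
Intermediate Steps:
$q^{2}{\left(K{\left(E{\left(\frac{5 + 5}{-5 + 6} \right)} \right)} \right)} = \left(\frac{5 + 5}{-5 + 6}\right)^{2} = \left(\frac{10}{1}\right)^{2} = \left(10 \cdot 1\right)^{2} = 10^{2} = 100$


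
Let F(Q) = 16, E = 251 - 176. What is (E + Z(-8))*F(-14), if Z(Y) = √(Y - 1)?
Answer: 1200 + 48*I ≈ 1200.0 + 48.0*I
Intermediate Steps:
Z(Y) = √(-1 + Y)
E = 75
(E + Z(-8))*F(-14) = (75 + √(-1 - 8))*16 = (75 + √(-9))*16 = (75 + 3*I)*16 = 1200 + 48*I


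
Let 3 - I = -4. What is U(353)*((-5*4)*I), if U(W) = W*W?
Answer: -17445260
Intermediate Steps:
I = 7 (I = 3 - 1*(-4) = 3 + 4 = 7)
U(W) = W**2
U(353)*((-5*4)*I) = 353**2*(-5*4*7) = 124609*(-20*7) = 124609*(-140) = -17445260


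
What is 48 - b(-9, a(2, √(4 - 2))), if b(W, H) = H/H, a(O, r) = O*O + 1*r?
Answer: 47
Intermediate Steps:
a(O, r) = r + O² (a(O, r) = O² + r = r + O²)
b(W, H) = 1
48 - b(-9, a(2, √(4 - 2))) = 48 - 1*1 = 48 - 1 = 47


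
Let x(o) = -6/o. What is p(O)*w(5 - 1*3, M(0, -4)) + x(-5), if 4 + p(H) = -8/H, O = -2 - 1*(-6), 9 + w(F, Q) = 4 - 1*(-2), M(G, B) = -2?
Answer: 96/5 ≈ 19.200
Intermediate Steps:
w(F, Q) = -3 (w(F, Q) = -9 + (4 - 1*(-2)) = -9 + (4 + 2) = -9 + 6 = -3)
O = 4 (O = -2 + 6 = 4)
p(H) = -4 - 8/H
p(O)*w(5 - 1*3, M(0, -4)) + x(-5) = (-4 - 8/4)*(-3) - 6/(-5) = (-4 - 8*¼)*(-3) - 6*(-⅕) = (-4 - 2)*(-3) + 6/5 = -6*(-3) + 6/5 = 18 + 6/5 = 96/5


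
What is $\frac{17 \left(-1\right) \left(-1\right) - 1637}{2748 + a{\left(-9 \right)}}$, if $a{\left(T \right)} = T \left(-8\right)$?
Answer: $- \frac{27}{47} \approx -0.57447$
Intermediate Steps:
$a{\left(T \right)} = - 8 T$
$\frac{17 \left(-1\right) \left(-1\right) - 1637}{2748 + a{\left(-9 \right)}} = \frac{17 \left(-1\right) \left(-1\right) - 1637}{2748 - -72} = \frac{\left(-17\right) \left(-1\right) - 1637}{2748 + 72} = \frac{17 - 1637}{2820} = \left(-1620\right) \frac{1}{2820} = - \frac{27}{47}$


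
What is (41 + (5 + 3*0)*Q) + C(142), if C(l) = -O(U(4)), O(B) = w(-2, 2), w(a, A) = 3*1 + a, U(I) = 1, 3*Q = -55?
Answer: -155/3 ≈ -51.667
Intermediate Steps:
Q = -55/3 (Q = (⅓)*(-55) = -55/3 ≈ -18.333)
w(a, A) = 3 + a
O(B) = 1 (O(B) = 3 - 2 = 1)
C(l) = -1 (C(l) = -1*1 = -1)
(41 + (5 + 3*0)*Q) + C(142) = (41 + (5 + 3*0)*(-55/3)) - 1 = (41 + (5 + 0)*(-55/3)) - 1 = (41 + 5*(-55/3)) - 1 = (41 - 275/3) - 1 = -152/3 - 1 = -155/3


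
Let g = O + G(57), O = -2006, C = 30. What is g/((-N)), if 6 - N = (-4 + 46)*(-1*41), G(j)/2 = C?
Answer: 973/864 ≈ 1.1262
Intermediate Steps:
G(j) = 60 (G(j) = 2*30 = 60)
N = 1728 (N = 6 - (-4 + 46)*(-1*41) = 6 - 42*(-41) = 6 - 1*(-1722) = 6 + 1722 = 1728)
g = -1946 (g = -2006 + 60 = -1946)
g/((-N)) = -1946/((-1*1728)) = -1946/(-1728) = -1946*(-1/1728) = 973/864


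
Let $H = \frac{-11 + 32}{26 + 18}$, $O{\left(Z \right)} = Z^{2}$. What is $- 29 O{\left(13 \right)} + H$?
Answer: $- \frac{215623}{44} \approx -4900.5$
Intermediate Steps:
$H = \frac{21}{44} \approx 0.47727$
$- 29 O{\left(13 \right)} + H = - 29 \cdot 13^{2} + \frac{21}{44} = \left(-29\right) 169 + \frac{21}{44} = -4901 + \frac{21}{44} = - \frac{215623}{44}$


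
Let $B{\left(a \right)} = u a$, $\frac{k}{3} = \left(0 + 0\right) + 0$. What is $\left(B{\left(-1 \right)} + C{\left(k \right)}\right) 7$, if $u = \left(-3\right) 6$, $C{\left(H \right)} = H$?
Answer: $126$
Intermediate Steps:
$k = 0$ ($k = 3 \left(\left(0 + 0\right) + 0\right) = 3 \left(0 + 0\right) = 3 \cdot 0 = 0$)
$u = -18$
$B{\left(a \right)} = - 18 a$
$\left(B{\left(-1 \right)} + C{\left(k \right)}\right) 7 = \left(\left(-18\right) \left(-1\right) + 0\right) 7 = \left(18 + 0\right) 7 = 18 \cdot 7 = 126$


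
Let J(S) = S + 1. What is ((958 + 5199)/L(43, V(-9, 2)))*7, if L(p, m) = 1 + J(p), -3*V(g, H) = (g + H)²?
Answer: 43099/45 ≈ 957.76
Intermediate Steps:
J(S) = 1 + S
V(g, H) = -(H + g)²/3 (V(g, H) = -(g + H)²/3 = -(H + g)²/3)
L(p, m) = 2 + p (L(p, m) = 1 + (1 + p) = 2 + p)
((958 + 5199)/L(43, V(-9, 2)))*7 = ((958 + 5199)/(2 + 43))*7 = (6157/45)*7 = 43099/45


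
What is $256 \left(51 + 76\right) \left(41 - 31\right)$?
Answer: $325120$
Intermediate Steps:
$256 \left(51 + 76\right) \left(41 - 31\right) = 256 \cdot 127 \cdot 10 = 256 \cdot 1270 = 325120$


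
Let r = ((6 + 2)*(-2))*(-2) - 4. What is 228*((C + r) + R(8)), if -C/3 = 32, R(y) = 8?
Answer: -13680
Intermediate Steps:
C = -96 (C = -3*32 = -96)
r = 28 (r = (8*(-2))*(-2) - 4 = -16*(-2) - 4 = 32 - 4 = 28)
228*((C + r) + R(8)) = 228*((-96 + 28) + 8) = 228*(-68 + 8) = 228*(-60) = -13680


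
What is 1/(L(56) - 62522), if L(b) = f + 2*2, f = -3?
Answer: -1/62521 ≈ -1.5995e-5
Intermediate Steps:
L(b) = 1 (L(b) = -3 + 2*2 = -3 + 4 = 1)
1/(L(56) - 62522) = 1/(1 - 62522) = 1/(-62521) = -1/62521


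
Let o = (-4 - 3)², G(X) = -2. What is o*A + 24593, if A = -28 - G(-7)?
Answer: 23319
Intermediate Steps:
o = 49 (o = (-7)² = 49)
A = -26 (A = -28 - 1*(-2) = -28 + 2 = -26)
o*A + 24593 = 49*(-26) + 24593 = -1274 + 24593 = 23319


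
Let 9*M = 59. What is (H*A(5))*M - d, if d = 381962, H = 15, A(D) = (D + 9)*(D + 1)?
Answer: -373702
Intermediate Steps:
A(D) = (1 + D)*(9 + D) (A(D) = (9 + D)*(1 + D) = (1 + D)*(9 + D))
M = 59/9 (M = (⅑)*59 = 59/9 ≈ 6.5556)
(H*A(5))*M - d = (15*(9 + 5² + 10*5))*(59/9) - 1*381962 = (15*(9 + 25 + 50))*(59/9) - 381962 = (15*84)*(59/9) - 381962 = 1260*(59/9) - 381962 = 8260 - 381962 = -373702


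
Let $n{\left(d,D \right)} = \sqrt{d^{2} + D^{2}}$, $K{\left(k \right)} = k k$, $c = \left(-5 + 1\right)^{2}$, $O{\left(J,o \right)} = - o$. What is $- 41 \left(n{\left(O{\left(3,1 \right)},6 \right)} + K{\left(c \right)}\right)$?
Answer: $-10496 - 41 \sqrt{37} \approx -10745.0$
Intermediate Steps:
$c = 16$ ($c = \left(-4\right)^{2} = 16$)
$K{\left(k \right)} = k^{2}$
$n{\left(d,D \right)} = \sqrt{D^{2} + d^{2}}$
$- 41 \left(n{\left(O{\left(3,1 \right)},6 \right)} + K{\left(c \right)}\right) = - 41 \left(\sqrt{6^{2} + \left(\left(-1\right) 1\right)^{2}} + 16^{2}\right) = - 41 \left(\sqrt{36 + \left(-1\right)^{2}} + 256\right) = - 41 \left(\sqrt{36 + 1} + 256\right) = - 41 \left(\sqrt{37} + 256\right) = - 41 \left(256 + \sqrt{37}\right) = -10496 - 41 \sqrt{37}$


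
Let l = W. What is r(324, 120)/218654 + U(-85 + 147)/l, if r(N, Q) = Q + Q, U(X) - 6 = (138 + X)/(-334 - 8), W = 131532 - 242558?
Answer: 1088508359/1037810927421 ≈ 0.0010488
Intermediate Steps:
W = -111026
U(X) = 319/57 - X/342 (U(X) = 6 + (138 + X)/(-334 - 8) = 6 + (138 + X)/(-342) = 6 + (138 + X)*(-1/342) = 6 + (-23/57 - X/342) = 319/57 - X/342)
r(N, Q) = 2*Q
l = -111026
r(324, 120)/218654 + U(-85 + 147)/l = (2*120)/218654 + (319/57 - (-85 + 147)/342)/(-111026) = 240*(1/218654) + (319/57 - 1/342*62)*(-1/111026) = 120/109327 + (319/57 - 31/171)*(-1/111026) = 120/109327 + (926/171)*(-1/111026) = 120/109327 - 463/9492723 = 1088508359/1037810927421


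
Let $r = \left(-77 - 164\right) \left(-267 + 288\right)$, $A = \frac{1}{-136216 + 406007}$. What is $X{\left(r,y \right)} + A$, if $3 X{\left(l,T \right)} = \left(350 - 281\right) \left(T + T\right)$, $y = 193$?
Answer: $\frac{2395204499}{269791} \approx 8878.0$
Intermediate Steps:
$A = \frac{1}{269791} \approx 3.7066 \cdot 10^{-6}$
$r = -5061$ ($r = \left(-241\right) 21 = -5061$)
$X{\left(l,T \right)} = 46 T$ ($X{\left(l,T \right)} = \frac{\left(350 - 281\right) \left(T + T\right)}{3} = \frac{69 \cdot 2 T}{3} = \frac{138 T}{3} = 46 T$)
$X{\left(r,y \right)} + A = 46 \cdot 193 + \frac{1}{269791} = 8878 + \frac{1}{269791} = \frac{2395204499}{269791}$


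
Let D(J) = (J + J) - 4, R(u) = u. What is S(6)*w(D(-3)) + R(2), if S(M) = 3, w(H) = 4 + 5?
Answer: 29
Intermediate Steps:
D(J) = -4 + 2*J (D(J) = 2*J - 4 = -4 + 2*J)
w(H) = 9
S(6)*w(D(-3)) + R(2) = 3*9 + 2 = 27 + 2 = 29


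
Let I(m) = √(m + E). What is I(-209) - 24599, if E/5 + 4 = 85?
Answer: -24585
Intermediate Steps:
E = 405 (E = -20 + 5*85 = -20 + 425 = 405)
I(m) = √(405 + m) (I(m) = √(m + 405) = √(405 + m))
I(-209) - 24599 = √(405 - 209) - 24599 = √196 - 24599 = 14 - 24599 = -24585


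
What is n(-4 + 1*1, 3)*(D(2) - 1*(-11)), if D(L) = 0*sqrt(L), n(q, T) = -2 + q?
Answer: -55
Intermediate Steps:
D(L) = 0
n(-4 + 1*1, 3)*(D(2) - 1*(-11)) = (-2 + (-4 + 1*1))*(0 - 1*(-11)) = (-2 + (-4 + 1))*(0 + 11) = (-2 - 3)*11 = -5*11 = -55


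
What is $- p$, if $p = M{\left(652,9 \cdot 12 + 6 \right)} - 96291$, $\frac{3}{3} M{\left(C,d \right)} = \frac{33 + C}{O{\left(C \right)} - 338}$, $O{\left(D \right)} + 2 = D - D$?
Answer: $\frac{6547925}{68} \approx 96293.0$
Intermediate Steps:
$O{\left(D \right)} = -2$ ($O{\left(D \right)} = -2 + \left(D - D\right) = -2 + 0 = -2$)
$M{\left(C,d \right)} = - \frac{33}{340} - \frac{C}{340}$ ($M{\left(C,d \right)} = \frac{33 + C}{-2 - 338} = \frac{33 + C}{-340} = \left(33 + C\right) \left(- \frac{1}{340}\right) = - \frac{33}{340} - \frac{C}{340}$)
$p = - \frac{6547925}{68}$ ($p = \left(- \frac{33}{340} - \frac{163}{85}\right) - 96291 = - \frac{137}{68} - 96291 = - \frac{6547925}{68} \approx -96293.0$)
$- p = \left(-1\right) \left(- \frac{6547925}{68}\right) = \frac{6547925}{68}$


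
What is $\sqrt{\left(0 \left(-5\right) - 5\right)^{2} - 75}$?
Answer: $5 i \sqrt{2} \approx 7.0711 i$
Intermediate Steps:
$\sqrt{\left(0 \left(-5\right) - 5\right)^{2} - 75} = \sqrt{\left(0 - 5\right)^{2} - 75} = \sqrt{\left(-5\right)^{2} - 75} = \sqrt{25 - 75} = \sqrt{-50} = 5 i \sqrt{2}$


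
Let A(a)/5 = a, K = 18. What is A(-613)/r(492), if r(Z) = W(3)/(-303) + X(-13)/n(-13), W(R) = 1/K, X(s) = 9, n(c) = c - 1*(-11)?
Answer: 8358255/12272 ≈ 681.08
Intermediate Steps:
n(c) = 11 + c (n(c) = c + 11 = 11 + c)
W(R) = 1/18
A(a) = 5*a
r(Z) = -12272/2727 (r(Z) = (1/18)/(-303) + 9/(11 - 13) = (1/18)*(-1/303) + 9/(-2) = -1/5454 + 9*(-1/2) = -1/5454 - 9/2 = -12272/2727)
A(-613)/r(492) = (5*(-613))/(-12272/2727) = -3065*(-2727/12272) = 8358255/12272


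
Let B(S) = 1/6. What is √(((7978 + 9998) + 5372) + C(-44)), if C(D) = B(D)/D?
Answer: √406815486/132 ≈ 152.80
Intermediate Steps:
B(S) = ⅙ (B(S) = 1*(⅙) = ⅙)
C(D) = 1/(6*D)
√(((7978 + 9998) + 5372) + C(-44)) = √(((7978 + 9998) + 5372) + (⅙)/(-44)) = √((17976 + 5372) + (⅙)*(-1/44)) = √(23348 - 1/264) = √(6163871/264) = √406815486/132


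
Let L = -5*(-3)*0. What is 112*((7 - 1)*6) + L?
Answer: 4032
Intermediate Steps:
L = 0 (L = 15*0 = 0)
112*((7 - 1)*6) + L = 112*((7 - 1)*6) + 0 = 112*(6*6) + 0 = 112*36 + 0 = 4032 + 0 = 4032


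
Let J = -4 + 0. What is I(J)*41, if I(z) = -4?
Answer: -164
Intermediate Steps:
J = -4
I(J)*41 = -4*41 = -164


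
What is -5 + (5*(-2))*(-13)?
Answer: 125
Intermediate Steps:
-5 + (5*(-2))*(-13) = -5 - 10*(-13) = -5 + 130 = 125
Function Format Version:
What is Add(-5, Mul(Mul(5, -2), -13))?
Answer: 125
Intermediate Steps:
Add(-5, Mul(Mul(5, -2), -13)) = Add(-5, Mul(-10, -13)) = Add(-5, 130) = 125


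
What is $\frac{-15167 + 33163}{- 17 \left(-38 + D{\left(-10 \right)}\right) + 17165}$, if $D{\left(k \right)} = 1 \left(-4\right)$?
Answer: $\frac{17996}{17879} \approx 1.0065$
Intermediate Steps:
$D{\left(k \right)} = -4$
$\frac{-15167 + 33163}{- 17 \left(-38 + D{\left(-10 \right)}\right) + 17165} = \frac{-15167 + 33163}{- 17 \left(-38 - 4\right) + 17165} = \frac{17996}{\left(-17\right) \left(-42\right) + 17165} = \frac{17996}{714 + 17165} = \frac{17996}{17879}$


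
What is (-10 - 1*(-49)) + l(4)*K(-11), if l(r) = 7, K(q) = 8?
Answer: 95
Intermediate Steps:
(-10 - 1*(-49)) + l(4)*K(-11) = (-10 - 1*(-49)) + 7*8 = (-10 + 49) + 56 = 39 + 56 = 95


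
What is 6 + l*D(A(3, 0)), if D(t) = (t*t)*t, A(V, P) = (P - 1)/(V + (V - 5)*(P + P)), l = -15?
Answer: 59/9 ≈ 6.5556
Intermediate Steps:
A(V, P) = (-1 + P)/(V + 2*P*(-5 + V)) (A(V, P) = (-1 + P)/(V + (-5 + V)*(2*P)) = (-1 + P)/(V + 2*P*(-5 + V)))
D(t) = t³ (D(t) = t²*t = t³)
6 + l*D(A(3, 0)) = 6 - 15*(-1 + 0)³/(3 - 10*0 + 2*0*3)³ = 6 - 15*(-1/(3 + 0 + 0)³) = 6 - 15*(-1/3)³ = 6 - 15*((⅓)*(-1))³ = 6 - 15*(-⅓)³ = 6 - 15*(-1/27) = 6 + 5/9 = 59/9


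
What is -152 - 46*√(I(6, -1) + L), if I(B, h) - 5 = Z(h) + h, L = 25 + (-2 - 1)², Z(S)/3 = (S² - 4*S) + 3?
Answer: -152 - 46*√62 ≈ -514.20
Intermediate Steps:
Z(S) = 9 - 12*S + 3*S² (Z(S) = 3*((S² - 4*S) + 3) = 3*(3 + S² - 4*S) = 9 - 12*S + 3*S²)
L = 34 (L = 25 + (-3)² = 25 + 9 = 34)
I(B, h) = 14 - 11*h + 3*h² (I(B, h) = 5 + ((9 - 12*h + 3*h²) + h) = 5 + (9 - 11*h + 3*h²) = 14 - 11*h + 3*h²)
-152 - 46*√(I(6, -1) + L) = -152 - 46*√((14 - 11*(-1) + 3*(-1)²) + 34) = -152 - 46*√((14 + 11 + 3*1) + 34) = -152 - 46*√((14 + 11 + 3) + 34) = -152 - 46*√(28 + 34) = -152 - 46*√62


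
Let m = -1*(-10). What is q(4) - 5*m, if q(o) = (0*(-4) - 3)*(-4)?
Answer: -38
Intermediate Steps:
q(o) = 12 (q(o) = (0 - 3)*(-4) = -3*(-4) = 12)
m = 10
q(4) - 5*m = 12 - 5*10 = 12 - 50 = -38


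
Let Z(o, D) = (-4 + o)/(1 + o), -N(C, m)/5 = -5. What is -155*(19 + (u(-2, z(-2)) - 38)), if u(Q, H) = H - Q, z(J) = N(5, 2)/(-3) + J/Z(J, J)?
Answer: 11935/3 ≈ 3978.3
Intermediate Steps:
N(C, m) = 25 (N(C, m) = -5*(-5) = 25)
Z(o, D) = (-4 + o)/(1 + o)
z(J) = -25/3 + J*(1 + J)/(-4 + J) (z(J) = 25/(-3) + J/(((-4 + J)/(1 + J))) = 25*(-⅓) + J*((1 + J)/(-4 + J)) = -25/3 + J*(1 + J)/(-4 + J))
-155*(19 + (u(-2, z(-2)) - 38)) = -155*(19 + (((100 - 22*(-2) + 3*(-2)²)/(3*(-4 - 2)) - 1*(-2)) - 38)) = -155*(19 + (((⅓)*(100 + 44 + 3*4)/(-6) + 2) - 38)) = -155*(19 + (((⅓)*(-⅙)*(100 + 44 + 12) + 2) - 38)) = -155*(19 + (((⅓)*(-⅙)*156 + 2) - 38)) = -155*(19 + ((-26/3 + 2) - 38)) = -155*(19 + (-20/3 - 38)) = -155*(19 - 134/3) = -155*(-77/3) = 11935/3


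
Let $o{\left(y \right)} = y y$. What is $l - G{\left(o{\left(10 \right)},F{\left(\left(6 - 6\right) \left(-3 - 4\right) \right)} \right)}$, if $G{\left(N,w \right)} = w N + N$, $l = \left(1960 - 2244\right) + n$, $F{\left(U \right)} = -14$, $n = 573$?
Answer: $1589$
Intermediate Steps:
$l = 289$ ($l = \left(1960 - 2244\right) + 573 = -284 + 573 = 289$)
$o{\left(y \right)} = y^{2}$
$G{\left(N,w \right)} = N + N w$ ($G{\left(N,w \right)} = N w + N = N + N w$)
$l - G{\left(o{\left(10 \right)},F{\left(\left(6 - 6\right) \left(-3 - 4\right) \right)} \right)} = 289 - 10^{2} \left(1 - 14\right) = 289 - 100 \left(-13\right) = 289 - -1300 = 289 + 1300 = 1589$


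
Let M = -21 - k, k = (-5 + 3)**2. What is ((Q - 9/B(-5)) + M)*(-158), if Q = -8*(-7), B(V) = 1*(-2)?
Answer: -5609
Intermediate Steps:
k = 4 (k = (-2)**2 = 4)
B(V) = -2
Q = 56
M = -25 (M = -21 - 1*4 = -21 - 4 = -25)
((Q - 9/B(-5)) + M)*(-158) = ((56 - 9/(-2)) - 25)*(-158) = ((56 - 9*(-1)/2) - 25)*(-158) = ((56 - 1*(-9/2)) - 25)*(-158) = ((56 + 9/2) - 25)*(-158) = (121/2 - 25)*(-158) = (71/2)*(-158) = -5609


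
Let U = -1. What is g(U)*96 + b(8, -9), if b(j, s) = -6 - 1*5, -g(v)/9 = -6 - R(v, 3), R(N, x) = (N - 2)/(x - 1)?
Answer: 3877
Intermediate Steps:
R(N, x) = (-2 + N)/(-1 + x)
g(v) = 45 + 9*v/2 (g(v) = -9*(-6 - (-2 + v)/(-1 + 3)) = -9*(-6 - (-2 + v)/2) = -9*(-6 - (-1 + v/2)) = -9*(-6 + (1 - v/2)) = -9*(-5 - v/2) = 45 + 9*v/2)
b(j, s) = -11 (b(j, s) = -6 - 5 = -11)
g(U)*96 + b(8, -9) = (45 + (9/2)*(-1))*96 - 11 = (45 - 9/2)*96 - 11 = (81/2)*96 - 11 = 3888 - 11 = 3877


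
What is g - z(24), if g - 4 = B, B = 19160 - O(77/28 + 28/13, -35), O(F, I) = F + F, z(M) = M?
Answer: 497385/26 ≈ 19130.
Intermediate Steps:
O(F, I) = 2*F
B = 497905/26 (B = 19160 - 2*(77/28 + 28/13) = 19160 - 2*(77*(1/28) + 28*(1/13)) = 19160 - 2*(11/4 + 28/13) = 19160 - 2*255/52 = 19160 - 1*255/26 = 19160 - 255/26 = 497905/26 ≈ 19150.)
g = 498009/26 (g = 4 + 497905/26 = 498009/26 ≈ 19154.)
g - z(24) = 498009/26 - 1*24 = 498009/26 - 24 = 497385/26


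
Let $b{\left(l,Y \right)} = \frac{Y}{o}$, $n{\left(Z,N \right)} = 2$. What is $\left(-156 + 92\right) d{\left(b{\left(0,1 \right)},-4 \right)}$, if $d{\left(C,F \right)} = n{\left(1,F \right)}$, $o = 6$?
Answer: $-128$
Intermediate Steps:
$b{\left(l,Y \right)} = \frac{Y}{6}$
$d{\left(C,F \right)} = 2$
$\left(-156 + 92\right) d{\left(b{\left(0,1 \right)},-4 \right)} = \left(-156 + 92\right) 2 = \left(-64\right) 2 = -128$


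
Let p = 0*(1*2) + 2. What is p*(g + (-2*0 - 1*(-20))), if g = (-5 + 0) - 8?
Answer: 14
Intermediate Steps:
g = -13 (g = -5 - 8 = -13)
p = 2 (p = 0*2 + 2 = 0 + 2 = 2)
p*(g + (-2*0 - 1*(-20))) = 2*(-13 + (-2*0 - 1*(-20))) = 2*(-13 + (0 + 20)) = 2*(-13 + 20) = 2*7 = 14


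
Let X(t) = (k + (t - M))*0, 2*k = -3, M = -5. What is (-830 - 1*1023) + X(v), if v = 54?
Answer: -1853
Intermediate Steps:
k = -3/2 (k = (½)*(-3) = -3/2 ≈ -1.5000)
X(t) = 0 (X(t) = (-3/2 + (t - 1*(-5)))*0 = (-3/2 + (t + 5))*0 = (-3/2 + (5 + t))*0 = (7/2 + t)*0 = 0)
(-830 - 1*1023) + X(v) = (-830 - 1*1023) + 0 = (-830 - 1023) + 0 = -1853 + 0 = -1853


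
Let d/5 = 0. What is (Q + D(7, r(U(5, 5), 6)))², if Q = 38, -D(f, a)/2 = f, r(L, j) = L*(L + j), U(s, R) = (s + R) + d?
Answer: 576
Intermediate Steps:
d = 0 (d = 5*0 = 0)
U(s, R) = R + s (U(s, R) = (s + R) + 0 = (R + s) + 0 = R + s)
D(f, a) = -2*f
(Q + D(7, r(U(5, 5), 6)))² = (38 - 2*7)² = (38 - 14)² = 24² = 576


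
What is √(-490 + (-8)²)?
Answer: I*√426 ≈ 20.64*I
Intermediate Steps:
√(-490 + (-8)²) = √(-490 + 64) = √(-426) = I*√426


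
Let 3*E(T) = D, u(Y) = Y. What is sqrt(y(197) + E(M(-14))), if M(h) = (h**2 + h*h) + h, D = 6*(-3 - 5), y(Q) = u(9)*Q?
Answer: sqrt(1757) ≈ 41.917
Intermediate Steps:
y(Q) = 9*Q
D = -48 (D = 6*(-8) = -48)
M(h) = h + 2*h**2 (M(h) = (h**2 + h**2) + h = 2*h**2 + h = h + 2*h**2)
E(T) = -16 (E(T) = (1/3)*(-48) = -16)
sqrt(y(197) + E(M(-14))) = sqrt(9*197 - 16) = sqrt(1773 - 16) = sqrt(1757)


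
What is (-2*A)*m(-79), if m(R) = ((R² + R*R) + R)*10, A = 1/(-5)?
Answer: 49612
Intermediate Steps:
A = -⅕ ≈ -0.20000
m(R) = 10*R + 20*R² (m(R) = ((R² + R²) + R)*10 = (2*R² + R)*10 = (R + 2*R²)*10 = 10*R + 20*R²)
(-2*A)*m(-79) = (-2*(-⅕))*(10*(-79)*(1 + 2*(-79))) = 2*(10*(-79)*(1 - 158))/5 = 2*(10*(-79)*(-157))/5 = (⅖)*124030 = 49612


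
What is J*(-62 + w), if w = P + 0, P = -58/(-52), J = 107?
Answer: -169381/26 ≈ -6514.7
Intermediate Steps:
P = 29/26 (P = -58*(-1/52) = 29/26 ≈ 1.1154)
w = 29/26 (w = 29/26 + 0 = 29/26 ≈ 1.1154)
J*(-62 + w) = 107*(-62 + 29/26) = 107*(-1583/26) = -169381/26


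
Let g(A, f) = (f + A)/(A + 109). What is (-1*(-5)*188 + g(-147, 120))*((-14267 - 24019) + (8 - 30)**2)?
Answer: -675654047/19 ≈ -3.5561e+7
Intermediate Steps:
g(A, f) = (A + f)/(109 + A)
(-1*(-5)*188 + g(-147, 120))*((-14267 - 24019) + (8 - 30)**2) = (-1*(-5)*188 + (-147 + 120)/(109 - 147))*((-14267 - 24019) + (8 - 30)**2) = (5*188 - 27/(-38))*(-38286 + (-22)**2) = (940 - 1/38*(-27))*(-38286 + 484) = (940 + 27/38)*(-37802) = (35747/38)*(-37802) = -675654047/19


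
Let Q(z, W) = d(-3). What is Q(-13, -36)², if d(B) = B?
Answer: 9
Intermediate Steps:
Q(z, W) = -3
Q(-13, -36)² = (-3)² = 9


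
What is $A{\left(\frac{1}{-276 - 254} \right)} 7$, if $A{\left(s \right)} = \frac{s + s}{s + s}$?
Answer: $7$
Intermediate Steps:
$A{\left(s \right)} = 1$ ($A{\left(s \right)} = \frac{2 s}{2 s} = 2 s \frac{1}{2 s} = 1$)
$A{\left(\frac{1}{-276 - 254} \right)} 7 = 1 \cdot 7 = 7$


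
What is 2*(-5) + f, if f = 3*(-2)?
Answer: -16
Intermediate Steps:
f = -6
2*(-5) + f = 2*(-5) - 6 = -10 - 6 = -16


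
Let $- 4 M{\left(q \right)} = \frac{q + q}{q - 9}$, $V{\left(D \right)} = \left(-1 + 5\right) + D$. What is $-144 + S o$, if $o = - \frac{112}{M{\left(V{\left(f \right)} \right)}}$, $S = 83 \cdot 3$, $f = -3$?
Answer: $-446352$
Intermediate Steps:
$V{\left(D \right)} = 4 + D$
$M{\left(q \right)} = - \frac{q}{2 \left(-9 + q\right)}$ ($M{\left(q \right)} = - \frac{\left(q + q\right) \frac{1}{q - 9}}{4} = - \frac{2 q \frac{1}{-9 + q}}{4} = - \frac{q}{2 \left(-9 + q\right)}$)
$S = 249$
$o = -1792$ ($o = - \frac{112}{\left(-1\right) \left(4 - 3\right) \frac{1}{-18 + 2 \left(4 - 3\right)}} = - \frac{112}{\left(-1\right) 1 \frac{1}{-18 + 2 \cdot 1}} = - \frac{112}{\left(-1\right) 1 \frac{1}{-18 + 2}} = - \frac{112}{\left(-1\right) 1 \frac{1}{-16}} = - \frac{112}{\left(-1\right) 1 \left(- \frac{1}{16}\right)} = - 112 \frac{1}{\frac{1}{16}} = \left(-112\right) 16 = -1792$)
$-144 + S o = -144 + 249 \left(-1792\right) = -144 - 446208 = -446352$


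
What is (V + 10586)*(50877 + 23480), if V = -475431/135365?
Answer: 106516287915863/135365 ≈ 7.8688e+8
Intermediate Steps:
V = -475431/135365 (V = -475431*1/135365 = -475431/135365 ≈ -3.5122)
(V + 10586)*(50877 + 23480) = (-475431/135365 + 10586)*(50877 + 23480) = (1432498459/135365)*74357 = 106516287915863/135365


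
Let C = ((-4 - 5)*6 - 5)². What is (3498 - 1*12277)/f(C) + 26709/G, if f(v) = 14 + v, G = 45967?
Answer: -310196338/160654665 ≈ -1.9308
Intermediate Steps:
C = 3481 (C = (-9*6 - 5)² = (-54 - 5)² = (-59)² = 3481)
(3498 - 1*12277)/f(C) + 26709/G = (3498 - 1*12277)/(14 + 3481) + 26709/45967 = (3498 - 12277)/3495 + 26709*(1/45967) = -8779*1/3495 + 26709/45967 = -8779/3495 + 26709/45967 = -310196338/160654665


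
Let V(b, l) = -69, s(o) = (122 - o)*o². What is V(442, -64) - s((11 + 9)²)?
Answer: 44479931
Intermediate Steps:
s(o) = o²*(122 - o)
V(442, -64) - s((11 + 9)²) = -69 - ((11 + 9)²)²*(122 - (11 + 9)²) = -69 - (20²)²*(122 - 1*20²) = -69 - 400²*(122 - 1*400) = -69 - 160000*(122 - 400) = -69 - 160000*(-278) = -69 - 1*(-44480000) = -69 + 44480000 = 44479931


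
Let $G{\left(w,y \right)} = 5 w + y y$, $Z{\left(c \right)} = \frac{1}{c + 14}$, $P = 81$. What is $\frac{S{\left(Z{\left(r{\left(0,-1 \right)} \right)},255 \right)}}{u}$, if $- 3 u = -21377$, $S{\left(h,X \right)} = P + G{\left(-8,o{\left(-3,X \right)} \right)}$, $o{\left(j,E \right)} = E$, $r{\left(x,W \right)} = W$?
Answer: $\frac{195198}{21377} \approx 9.1312$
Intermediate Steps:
$Z{\left(c \right)} = \frac{1}{14 + c}$
$G{\left(w,y \right)} = y^{2} + 5 w$ ($G{\left(w,y \right)} = 5 w + y^{2} = y^{2} + 5 w$)
$S{\left(h,X \right)} = 41 + X^{2}$ ($S{\left(h,X \right)} = 81 + \left(X^{2} + 5 \left(-8\right)\right) = 81 + \left(X^{2} - 40\right) = 81 + \left(-40 + X^{2}\right) = 41 + X^{2}$)
$u = \frac{21377}{3}$ ($u = \left(- \frac{1}{3}\right) \left(-21377\right) = \frac{21377}{3} \approx 7125.7$)
$\frac{S{\left(Z{\left(r{\left(0,-1 \right)} \right)},255 \right)}}{u} = \frac{41 + 255^{2}}{\frac{21377}{3}} = \left(41 + 65025\right) \frac{3}{21377} = 65066 \cdot \frac{3}{21377} = \frac{195198}{21377}$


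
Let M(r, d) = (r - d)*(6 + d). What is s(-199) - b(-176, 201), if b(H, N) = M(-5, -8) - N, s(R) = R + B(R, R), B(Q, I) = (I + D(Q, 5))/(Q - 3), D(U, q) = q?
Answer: 905/101 ≈ 8.9604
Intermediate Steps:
B(Q, I) = (5 + I)/(-3 + Q) (B(Q, I) = (I + 5)/(Q - 3) = (5 + I)/(-3 + Q))
s(R) = R + (5 + R)/(-3 + R)
M(r, d) = (6 + d)*(r - d)
b(H, N) = -6 - N (b(H, N) = (-1*(-8)² - 6*(-8) + 6*(-5) - 8*(-5)) - N = (-1*64 + 48 - 30 + 40) - N = (-64 + 48 - 30 + 40) - N = -6 - N)
s(-199) - b(-176, 201) = (5 - 199 - 199*(-3 - 199))/(-3 - 199) - (-6 - 1*201) = (5 - 199 - 199*(-202))/(-202) - (-6 - 201) = -(5 - 199 + 40198)/202 - 1*(-207) = -1/202*40004 + 207 = -20002/101 + 207 = 905/101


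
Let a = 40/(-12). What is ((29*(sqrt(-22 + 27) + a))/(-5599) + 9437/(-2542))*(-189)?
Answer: 9939894867/14232658 + 5481*sqrt(5)/5599 ≈ 700.58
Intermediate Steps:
a = -10/3 (a = 40*(-1/12) = -10/3 ≈ -3.3333)
((29*(sqrt(-22 + 27) + a))/(-5599) + 9437/(-2542))*(-189) = ((29*(sqrt(-22 + 27) - 10/3))/(-5599) + 9437/(-2542))*(-189) = ((29*(sqrt(5) - 10/3))*(-1/5599) + 9437*(-1/2542))*(-189) = ((29*(-10/3 + sqrt(5)))*(-1/5599) - 9437/2542)*(-189) = ((-290/3 + 29*sqrt(5))*(-1/5599) - 9437/2542)*(-189) = ((290/16797 - 29*sqrt(5)/5599) - 9437/2542)*(-189) = (-157776109/42697974 - 29*sqrt(5)/5599)*(-189) = 9939894867/14232658 + 5481*sqrt(5)/5599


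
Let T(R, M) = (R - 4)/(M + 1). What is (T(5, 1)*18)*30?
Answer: 270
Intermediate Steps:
T(R, M) = (-4 + R)/(1 + M)
(T(5, 1)*18)*30 = (((-4 + 5)/(1 + 1))*18)*30 = ((1/2)*18)*30 = (((½)*1)*18)*30 = ((½)*18)*30 = 9*30 = 270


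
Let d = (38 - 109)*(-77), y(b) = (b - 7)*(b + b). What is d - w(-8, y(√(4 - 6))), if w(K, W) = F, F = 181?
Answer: 5286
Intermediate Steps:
y(b) = 2*b*(-7 + b) (y(b) = (-7 + b)*(2*b) = 2*b*(-7 + b))
w(K, W) = 181
d = 5467 (d = -71*(-77) = 5467)
d - w(-8, y(√(4 - 6))) = 5467 - 1*181 = 5467 - 181 = 5286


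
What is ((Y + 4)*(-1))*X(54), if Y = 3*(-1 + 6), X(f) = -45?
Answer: 855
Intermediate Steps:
Y = 15 (Y = 3*5 = 15)
((Y + 4)*(-1))*X(54) = ((15 + 4)*(-1))*(-45) = (19*(-1))*(-45) = -19*(-45) = 855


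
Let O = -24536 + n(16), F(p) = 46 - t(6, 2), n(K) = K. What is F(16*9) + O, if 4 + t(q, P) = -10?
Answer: -24460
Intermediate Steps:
t(q, P) = -14 (t(q, P) = -4 - 10 = -14)
F(p) = 60 (F(p) = 46 - 1*(-14) = 46 + 14 = 60)
O = -24520 (O = -24536 + 16 = -24520)
F(16*9) + O = 60 - 24520 = -24460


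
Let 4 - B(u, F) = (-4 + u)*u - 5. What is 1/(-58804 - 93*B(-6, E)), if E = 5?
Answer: -1/54061 ≈ -1.8498e-5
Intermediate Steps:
B(u, F) = 9 - u*(-4 + u) (B(u, F) = 4 - ((-4 + u)*u - 5) = 4 - (u*(-4 + u) - 5) = 4 - (-5 + u*(-4 + u)) = 4 + (5 - u*(-4 + u)) = 9 - u*(-4 + u))
1/(-58804 - 93*B(-6, E)) = 1/(-58804 - 93*(9 - 1*(-6)² + 4*(-6))) = 1/(-58804 - 93*(9 - 1*36 - 24)) = 1/(-58804 - 93*(9 - 36 - 24)) = 1/(-58804 - 93*(-51)) = 1/(-58804 + 4743) = 1/(-54061) = -1/54061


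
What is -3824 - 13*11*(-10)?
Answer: -2394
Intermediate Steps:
-3824 - 13*11*(-10) = -3824 - 143*(-10) = -3824 + 1430 = -2394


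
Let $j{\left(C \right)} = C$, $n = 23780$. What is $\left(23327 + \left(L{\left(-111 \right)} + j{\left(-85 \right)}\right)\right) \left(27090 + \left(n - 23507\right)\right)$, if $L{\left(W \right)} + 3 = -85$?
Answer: $633562902$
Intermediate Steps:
$L{\left(W \right)} = -88$ ($L{\left(W \right)} = -3 - 85 = -88$)
$\left(23327 + \left(L{\left(-111 \right)} + j{\left(-85 \right)}\right)\right) \left(27090 + \left(n - 23507\right)\right) = \left(23327 - 173\right) \left(27090 + \left(23780 - 23507\right)\right) = \left(23327 - 173\right) \left(27090 + 273\right) = 23154 \cdot 27363 = 633562902$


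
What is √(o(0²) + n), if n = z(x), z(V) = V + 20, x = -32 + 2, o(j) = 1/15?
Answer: I*√2235/15 ≈ 3.1517*I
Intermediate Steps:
o(j) = 1/15
x = -30
z(V) = 20 + V
n = -10 (n = 20 - 30 = -10)
√(o(0²) + n) = √(1/15 - 10) = √(-149/15) = I*√2235/15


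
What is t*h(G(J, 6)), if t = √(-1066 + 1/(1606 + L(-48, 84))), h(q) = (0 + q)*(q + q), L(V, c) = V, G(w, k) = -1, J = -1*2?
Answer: I*√2587568466/779 ≈ 65.299*I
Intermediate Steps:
J = -2
h(q) = 2*q² (h(q) = q*(2*q) = 2*q²)
t = I*√2587568466/1558 (t = √(-1066 + 1/(1606 - 48)) = √(-1066 + 1/1558) = √(-1660827/1558) = I*√2587568466/1558 ≈ 32.65*I)
t*h(G(J, 6)) = (I*√2587568466/1558)*(2*(-1)²) = (I*√2587568466/1558)*(2*1) = (I*√2587568466/1558)*2 = I*√2587568466/779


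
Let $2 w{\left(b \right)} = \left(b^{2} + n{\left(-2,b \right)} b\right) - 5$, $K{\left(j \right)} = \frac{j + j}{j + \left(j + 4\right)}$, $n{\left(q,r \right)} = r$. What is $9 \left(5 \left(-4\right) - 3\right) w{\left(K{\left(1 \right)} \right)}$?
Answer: $\frac{989}{2} \approx 494.5$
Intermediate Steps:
$K{\left(j \right)} = \frac{2 j}{4 + 2 j}$ ($K{\left(j \right)} = \frac{2 j}{j + \left(4 + j\right)} = \frac{2 j}{4 + 2 j}$)
$w{\left(b \right)} = - \frac{5}{2} + b^{2}$ ($w{\left(b \right)} = \frac{\left(b^{2} + b b\right) - 5}{2} = \frac{\left(b^{2} + b^{2}\right) - 5}{2} = \frac{2 b^{2} - 5}{2} = \frac{-5 + 2 b^{2}}{2} = - \frac{5}{2} + b^{2}$)
$9 \left(5 \left(-4\right) - 3\right) w{\left(K{\left(1 \right)} \right)} = 9 \left(5 \left(-4\right) - 3\right) \left(- \frac{5}{2} + \left(1 \frac{1}{2 + 1}\right)^{2}\right) = 9 \left(-20 - 3\right) \left(- \frac{5}{2} + \left(1 \cdot \frac{1}{3}\right)^{2}\right) = 9 \left(-23\right) \left(- \frac{5}{2} + \left(1 \cdot \frac{1}{3}\right)^{2}\right) = - 207 \left(- \frac{5}{2} + \left(\frac{1}{3}\right)^{2}\right) = - 207 \left(- \frac{5}{2} + \frac{1}{9}\right) = \left(-207\right) \left(- \frac{43}{18}\right) = \frac{989}{2}$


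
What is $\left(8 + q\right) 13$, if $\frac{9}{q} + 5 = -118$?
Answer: $\frac{4225}{41} \approx 103.05$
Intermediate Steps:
$q = - \frac{3}{41}$ ($q = \frac{9}{-5 - 118} = \frac{9}{-123} = 9 \left(- \frac{1}{123}\right) = - \frac{3}{41} \approx -0.073171$)
$\left(8 + q\right) 13 = \left(8 - \frac{3}{41}\right) 13 = \frac{325}{41} \cdot 13 = \frac{4225}{41}$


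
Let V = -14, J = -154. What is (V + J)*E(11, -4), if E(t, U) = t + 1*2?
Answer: -2184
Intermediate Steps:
E(t, U) = 2 + t (E(t, U) = t + 2 = 2 + t)
(V + J)*E(11, -4) = (-14 - 154)*(2 + 11) = -168*13 = -2184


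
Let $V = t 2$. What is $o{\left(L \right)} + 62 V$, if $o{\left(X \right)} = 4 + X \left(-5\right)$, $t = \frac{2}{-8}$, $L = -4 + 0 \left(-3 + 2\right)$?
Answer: $-7$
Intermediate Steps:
$L = -4$ ($L = -4 + 0 \left(-1\right) = -4 + 0 = -4$)
$t = - \frac{1}{4}$ ($t = 2 \left(- \frac{1}{8}\right) = - \frac{1}{4} \approx -0.25$)
$o{\left(X \right)} = 4 - 5 X$
$V = - \frac{1}{2}$ ($V = \left(- \frac{1}{4}\right) 2 = - \frac{1}{2} \approx -0.5$)
$o{\left(L \right)} + 62 V = \left(4 - -20\right) + 62 \left(- \frac{1}{2}\right) = \left(4 + 20\right) - 31 = 24 - 31 = -7$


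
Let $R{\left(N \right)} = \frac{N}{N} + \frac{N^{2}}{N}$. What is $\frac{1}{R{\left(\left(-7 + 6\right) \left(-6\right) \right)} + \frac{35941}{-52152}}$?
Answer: $\frac{52152}{329123} \approx 0.15846$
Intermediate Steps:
$R{\left(N \right)} = 1 + N$
$\frac{1}{R{\left(\left(-7 + 6\right) \left(-6\right) \right)} + \frac{35941}{-52152}} = \frac{1}{\left(1 + \left(-7 + 6\right) \left(-6\right)\right) + \frac{35941}{-52152}} = \frac{1}{\left(1 - -6\right) + 35941 \left(- \frac{1}{52152}\right)} = \frac{1}{\left(1 + 6\right) - \frac{35941}{52152}} = \frac{1}{7 - \frac{35941}{52152}} = \frac{1}{\frac{329123}{52152}} = \frac{52152}{329123}$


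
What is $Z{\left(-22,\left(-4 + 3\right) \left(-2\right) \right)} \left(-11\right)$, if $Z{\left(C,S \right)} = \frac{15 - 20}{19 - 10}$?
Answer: $\frac{55}{9} \approx 6.1111$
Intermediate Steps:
$Z{\left(C,S \right)} = - \frac{5}{9}$
$Z{\left(-22,\left(-4 + 3\right) \left(-2\right) \right)} \left(-11\right) = \left(- \frac{5}{9}\right) \left(-11\right) = \frac{55}{9}$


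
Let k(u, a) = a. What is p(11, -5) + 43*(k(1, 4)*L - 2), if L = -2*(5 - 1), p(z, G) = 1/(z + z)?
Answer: -32163/22 ≈ -1462.0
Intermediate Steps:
p(z, G) = 1/(2*z)
L = -8 (L = -2*4 = -8)
p(11, -5) + 43*(k(1, 4)*L - 2) = (½)/11 + 43*(4*(-8) - 2) = (½)*(1/11) + 43*(-32 - 2) = 1/22 + 43*(-34) = 1/22 - 1462 = -32163/22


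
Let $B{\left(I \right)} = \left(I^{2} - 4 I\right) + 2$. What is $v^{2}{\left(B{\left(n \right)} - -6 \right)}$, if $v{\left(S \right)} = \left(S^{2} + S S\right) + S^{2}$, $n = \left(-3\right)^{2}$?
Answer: $71014329$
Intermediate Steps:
$n = 9$
$B{\left(I \right)} = 2 + I^{2} - 4 I$
$v{\left(S \right)} = 3 S^{2}$ ($v{\left(S \right)} = \left(S^{2} + S^{2}\right) + S^{2} = 2 S^{2} + S^{2} = 3 S^{2}$)
$v^{2}{\left(B{\left(n \right)} - -6 \right)} = \left(3 \left(\left(2 + 9^{2} - 36\right) - -6\right)^{2}\right)^{2} = \left(3 \left(\left(2 + 81 - 36\right) + 6\right)^{2}\right)^{2} = \left(3 \left(47 + 6\right)^{2}\right)^{2} = \left(3 \cdot 53^{2}\right)^{2} = \left(3 \cdot 2809\right)^{2} = 8427^{2} = 71014329$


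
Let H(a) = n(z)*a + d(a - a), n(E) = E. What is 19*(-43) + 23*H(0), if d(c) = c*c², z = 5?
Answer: -817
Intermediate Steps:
d(c) = c³
H(a) = 5*a (H(a) = 5*a + (a - a)³ = 5*a + 0³ = 5*a + 0 = 5*a)
19*(-43) + 23*H(0) = 19*(-43) + 23*(5*0) = -817 + 23*0 = -817 + 0 = -817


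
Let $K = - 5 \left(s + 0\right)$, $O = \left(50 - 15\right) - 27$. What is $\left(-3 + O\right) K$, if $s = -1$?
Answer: $25$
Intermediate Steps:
$O = 8$ ($O = 35 - 27 = 8$)
$K = 5$ ($K = - 5 \left(-1 + 0\right) = \left(-5\right) \left(-1\right) = 5$)
$\left(-3 + O\right) K = \left(-3 + 8\right) 5 = 5 \cdot 5 = 25$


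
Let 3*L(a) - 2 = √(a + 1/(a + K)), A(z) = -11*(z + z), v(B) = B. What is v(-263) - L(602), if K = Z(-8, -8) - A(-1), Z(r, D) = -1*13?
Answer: -791/3 - √2389345/189 ≈ -271.85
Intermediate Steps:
Z(r, D) = -13
A(z) = -22*z
K = -35 (K = -13 - (-22)*(-1) = -13 - 1*22 = -13 - 22 = -35)
L(a) = ⅔ + √(a + 1/(-35 + a))/3 (L(a) = ⅔ + √(a + 1/(a - 35))/3 = ⅔ + √(a + 1/(-35 + a))/3)
v(-263) - L(602) = -263 - (⅔ + √((1 + 602*(-35 + 602))/(-35 + 602))/3) = -263 - (⅔ + √((1 + 602*567)/567)/3) = -263 - (⅔ + √((1 + 341334)/567)/3) = -263 - (⅔ + √((1/567)*341335)/3) = -263 - (⅔ + √(341335/567)/3) = -263 - (⅔ + (√2389345/63)/3) = -263 - (⅔ + √2389345/189) = -263 + (-⅔ - √2389345/189) = -791/3 - √2389345/189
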